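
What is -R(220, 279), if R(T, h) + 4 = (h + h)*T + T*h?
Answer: -184136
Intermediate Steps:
R(T, h) = -4 + 3*T*h (R(T, h) = -4 + ((h + h)*T + T*h) = -4 + ((2*h)*T + T*h) = -4 + (2*T*h + T*h) = -4 + 3*T*h)
-R(220, 279) = -(-4 + 3*220*279) = -(-4 + 184140) = -1*184136 = -184136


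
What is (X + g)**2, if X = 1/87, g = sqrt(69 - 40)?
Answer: 219502/7569 + 2*sqrt(29)/87 ≈ 29.124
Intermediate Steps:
g = sqrt(29) ≈ 5.3852
X = 1/87 ≈ 0.011494
(X + g)**2 = (1/87 + sqrt(29))**2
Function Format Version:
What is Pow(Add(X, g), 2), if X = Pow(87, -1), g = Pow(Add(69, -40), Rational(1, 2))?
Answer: Add(Rational(219502, 7569), Mul(Rational(2, 87), Pow(29, Rational(1, 2)))) ≈ 29.124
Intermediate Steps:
g = Pow(29, Rational(1, 2)) ≈ 5.3852
X = Rational(1, 87) ≈ 0.011494
Pow(Add(X, g), 2) = Pow(Add(Rational(1, 87), Pow(29, Rational(1, 2))), 2)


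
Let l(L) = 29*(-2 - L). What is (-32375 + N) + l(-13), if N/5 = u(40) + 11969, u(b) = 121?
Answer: 28394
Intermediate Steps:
l(L) = -58 - 29*L
N = 60450 (N = 5*(121 + 11969) = 5*12090 = 60450)
(-32375 + N) + l(-13) = (-32375 + 60450) + (-58 - 29*(-13)) = 28075 + (-58 + 377) = 28075 + 319 = 28394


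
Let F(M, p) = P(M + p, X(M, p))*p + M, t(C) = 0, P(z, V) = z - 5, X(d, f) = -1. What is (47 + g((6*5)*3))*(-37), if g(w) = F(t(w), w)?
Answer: -284789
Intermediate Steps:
P(z, V) = -5 + z
F(M, p) = M + p*(-5 + M + p) (F(M, p) = (-5 + (M + p))*p + M = (-5 + M + p)*p + M = p*(-5 + M + p) + M = M + p*(-5 + M + p))
g(w) = w*(-5 + w) (g(w) = 0 + w*(-5 + 0 + w) = 0 + w*(-5 + w) = w*(-5 + w))
(47 + g((6*5)*3))*(-37) = (47 + ((6*5)*3)*(-5 + (6*5)*3))*(-37) = (47 + (30*3)*(-5 + 30*3))*(-37) = (47 + 90*(-5 + 90))*(-37) = (47 + 90*85)*(-37) = (47 + 7650)*(-37) = 7697*(-37) = -284789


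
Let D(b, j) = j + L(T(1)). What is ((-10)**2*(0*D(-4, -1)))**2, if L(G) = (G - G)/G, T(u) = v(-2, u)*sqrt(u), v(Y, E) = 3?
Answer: 0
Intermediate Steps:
T(u) = 3*sqrt(u)
L(G) = 0 (L(G) = 0/G = 0)
D(b, j) = j (D(b, j) = j + 0 = j)
((-10)**2*(0*D(-4, -1)))**2 = ((-10)**2*(0*(-1)))**2 = (100*0)**2 = 0**2 = 0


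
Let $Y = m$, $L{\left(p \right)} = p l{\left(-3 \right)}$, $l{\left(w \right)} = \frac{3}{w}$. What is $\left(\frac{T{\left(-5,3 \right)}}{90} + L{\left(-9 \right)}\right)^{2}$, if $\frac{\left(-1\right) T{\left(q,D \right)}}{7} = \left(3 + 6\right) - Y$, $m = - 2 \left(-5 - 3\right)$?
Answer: $\frac{737881}{8100} \approx 91.096$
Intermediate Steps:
$m = 16$ ($m = \left(-2\right) \left(-8\right) = 16$)
$L{\left(p \right)} = - p$ ($L{\left(p \right)} = p \frac{3}{-3} = p 3 \left(- \frac{1}{3}\right) = p \left(-1\right) = - p$)
$Y = 16$
$T{\left(q,D \right)} = 49$ ($T{\left(q,D \right)} = - 7 \left(\left(3 + 6\right) - 16\right) = - 7 \left(9 - 16\right) = \left(-7\right) \left(-7\right) = 49$)
$\left(\frac{T{\left(-5,3 \right)}}{90} + L{\left(-9 \right)}\right)^{2} = \left(\frac{49}{90} - -9\right)^{2} = \left(49 \cdot \frac{1}{90} + 9\right)^{2} = \left(\frac{49}{90} + 9\right)^{2} = \left(\frac{859}{90}\right)^{2} = \frac{737881}{8100}$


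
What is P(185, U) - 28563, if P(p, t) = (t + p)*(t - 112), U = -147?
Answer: -38405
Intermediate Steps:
P(p, t) = (-112 + t)*(p + t) (P(p, t) = (p + t)*(-112 + t) = (-112 + t)*(p + t))
P(185, U) - 28563 = ((-147)**2 - 112*185 - 112*(-147) + 185*(-147)) - 28563 = (21609 - 20720 + 16464 - 27195) - 28563 = -9842 - 28563 = -38405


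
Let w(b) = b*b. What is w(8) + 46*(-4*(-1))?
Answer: 248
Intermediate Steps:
w(b) = b**2
w(8) + 46*(-4*(-1)) = 8**2 + 46*(-4*(-1)) = 64 + 46*4 = 64 + 184 = 248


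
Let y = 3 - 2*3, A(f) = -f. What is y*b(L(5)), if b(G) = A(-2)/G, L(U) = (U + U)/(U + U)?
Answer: -6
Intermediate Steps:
L(U) = 1 (L(U) = (2*U)/((2*U)) = (2*U)*(1/(2*U)) = 1)
y = -3 (y = 3 - 6 = -3)
b(G) = 2/G (b(G) = (-1*(-2))/G = 2/G)
y*b(L(5)) = -6/1 = -6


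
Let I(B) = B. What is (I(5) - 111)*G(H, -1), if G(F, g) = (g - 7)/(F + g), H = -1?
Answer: -424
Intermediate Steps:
G(F, g) = (-7 + g)/(F + g)
(I(5) - 111)*G(H, -1) = (5 - 111)*((-7 - 1)/(-1 - 1)) = -106*(-8)/(-2) = -(-53)*(-8) = -106*4 = -424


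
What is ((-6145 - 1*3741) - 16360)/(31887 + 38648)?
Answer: -26246/70535 ≈ -0.37210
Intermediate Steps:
((-6145 - 1*3741) - 16360)/(31887 + 38648) = ((-6145 - 3741) - 16360)/70535 = (-9886 - 16360)*(1/70535) = -26246*1/70535 = -26246/70535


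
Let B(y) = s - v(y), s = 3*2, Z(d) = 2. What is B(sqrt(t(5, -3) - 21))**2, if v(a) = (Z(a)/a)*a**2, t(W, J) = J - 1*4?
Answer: -76 - 48*I*sqrt(7) ≈ -76.0 - 127.0*I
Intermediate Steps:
t(W, J) = -4 + J (t(W, J) = J - 4 = -4 + J)
s = 6
v(a) = 2*a (v(a) = (2/a)*a**2 = 2*a)
B(y) = 6 - 2*y
B(sqrt(t(5, -3) - 21))**2 = (6 - 2*sqrt((-4 - 3) - 21))**2 = (6 - 2*sqrt(-7 - 21))**2 = (6 - 4*I*sqrt(7))**2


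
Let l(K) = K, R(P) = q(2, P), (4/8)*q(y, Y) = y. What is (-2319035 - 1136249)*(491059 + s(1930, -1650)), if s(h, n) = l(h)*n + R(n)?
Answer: 9306589771108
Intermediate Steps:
q(y, Y) = 2*y
R(P) = 4 (R(P) = 2*2 = 4)
s(h, n) = 4 + h*n (s(h, n) = h*n + 4 = 4 + h*n)
(-2319035 - 1136249)*(491059 + s(1930, -1650)) = (-2319035 - 1136249)*(491059 + (4 + 1930*(-1650))) = -3455284*(491059 + (4 - 3184500)) = -3455284*(491059 - 3184496) = -3455284*(-2693437) = 9306589771108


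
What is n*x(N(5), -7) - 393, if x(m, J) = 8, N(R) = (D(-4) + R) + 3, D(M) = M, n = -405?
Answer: -3633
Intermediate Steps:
N(R) = -1 + R (N(R) = (-4 + R) + 3 = -1 + R)
n*x(N(5), -7) - 393 = -405*8 - 393 = -3240 - 393 = -3633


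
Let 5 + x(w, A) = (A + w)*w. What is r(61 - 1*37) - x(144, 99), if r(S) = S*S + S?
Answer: -34387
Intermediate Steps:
r(S) = S + S**2 (r(S) = S**2 + S = S + S**2)
x(w, A) = -5 + w*(A + w) (x(w, A) = -5 + (A + w)*w = -5 + w*(A + w))
r(61 - 1*37) - x(144, 99) = (61 - 1*37)*(1 + (61 - 1*37)) - (-5 + 144**2 + 99*144) = (61 - 37)*(1 + (61 - 37)) - (-5 + 20736 + 14256) = 24*(1 + 24) - 1*34987 = 24*25 - 34987 = 600 - 34987 = -34387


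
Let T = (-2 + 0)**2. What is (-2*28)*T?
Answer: -224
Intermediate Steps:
T = 4 (T = (-2)**2 = 4)
(-2*28)*T = -2*28*4 = -56*4 = -224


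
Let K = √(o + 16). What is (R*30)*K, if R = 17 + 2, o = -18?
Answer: 570*I*√2 ≈ 806.1*I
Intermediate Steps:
R = 19
K = I*√2 (K = √(-18 + 16) = √(-2) = I*√2 ≈ 1.4142*I)
(R*30)*K = (19*30)*(I*√2) = 570*(I*√2) = 570*I*√2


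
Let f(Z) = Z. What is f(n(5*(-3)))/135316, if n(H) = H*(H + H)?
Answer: 225/67658 ≈ 0.0033255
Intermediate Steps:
n(H) = 2*H² (n(H) = H*(2*H) = 2*H²)
f(n(5*(-3)))/135316 = (2*(5*(-3))²)/135316 = (2*(-15)²)*(1/135316) = (2*225)*(1/135316) = 450*(1/135316) = 225/67658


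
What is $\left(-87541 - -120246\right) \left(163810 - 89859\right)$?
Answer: $2418567455$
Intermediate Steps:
$\left(-87541 - -120246\right) \left(163810 - 89859\right) = \left(-87541 + \left(-40419 + 160665\right)\right) 73951 = \left(-87541 + 120246\right) 73951 = 32705 \cdot 73951 = 2418567455$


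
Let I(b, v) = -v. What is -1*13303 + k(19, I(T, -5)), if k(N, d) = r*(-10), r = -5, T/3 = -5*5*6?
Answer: -13253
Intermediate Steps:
T = -450 (T = 3*(-5*5*6) = 3*(-25*6) = 3*(-150) = -450)
k(N, d) = 50 (k(N, d) = -5*(-10) = 50)
-1*13303 + k(19, I(T, -5)) = -1*13303 + 50 = -13303 + 50 = -13253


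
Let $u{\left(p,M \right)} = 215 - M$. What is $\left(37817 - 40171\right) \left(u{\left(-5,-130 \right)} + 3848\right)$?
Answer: $-9870322$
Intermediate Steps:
$\left(37817 - 40171\right) \left(u{\left(-5,-130 \right)} + 3848\right) = \left(37817 - 40171\right) \left(\left(215 - -130\right) + 3848\right) = - 2354 \left(\left(215 + 130\right) + 3848\right) = - 2354 \left(345 + 3848\right) = \left(-2354\right) 4193 = -9870322$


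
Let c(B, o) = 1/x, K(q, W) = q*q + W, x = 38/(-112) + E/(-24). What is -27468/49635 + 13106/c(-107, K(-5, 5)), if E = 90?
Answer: -8276098511/154420 ≈ -53595.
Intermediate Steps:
x = -229/56 (x = 38/(-112) + 90/(-24) = 38*(-1/112) + 90*(-1/24) = -19/56 - 15/4 = -229/56 ≈ -4.0893)
K(q, W) = W + q² (K(q, W) = q² + W = W + q²)
c(B, o) = -56/229 (c(B, o) = 1/(-229/56) = -56/229)
-27468/49635 + 13106/c(-107, K(-5, 5)) = -27468/49635 + 13106/(-56/229) = -27468*1/49635 + 13106*(-229/56) = -3052/5515 - 1500637/28 = -8276098511/154420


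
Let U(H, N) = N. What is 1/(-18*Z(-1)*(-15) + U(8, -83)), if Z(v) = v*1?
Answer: -1/353 ≈ -0.0028329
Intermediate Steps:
Z(v) = v
1/(-18*Z(-1)*(-15) + U(8, -83)) = 1/(-18*(-1)*(-15) - 83) = 1/(18*(-15) - 83) = 1/(-270 - 83) = 1/(-353) = -1/353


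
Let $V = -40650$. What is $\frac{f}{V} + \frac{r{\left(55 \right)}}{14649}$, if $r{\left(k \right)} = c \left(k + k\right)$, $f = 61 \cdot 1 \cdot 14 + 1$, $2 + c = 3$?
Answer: $- \frac{536893}{39698790} \approx -0.013524$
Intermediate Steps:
$c = 1$ ($c = -2 + 3 = 1$)
$f = 855$ ($f = 61 \cdot 14 + 1 = 854 + 1 = 855$)
$r{\left(k \right)} = 2 k$ ($r{\left(k \right)} = 1 \left(k + k\right) = 1 \cdot 2 k = 2 k$)
$\frac{f}{V} + \frac{r{\left(55 \right)}}{14649} = \frac{855}{-40650} + \frac{2 \cdot 55}{14649} = 855 \left(- \frac{1}{40650}\right) + 110 \cdot \frac{1}{14649} = - \frac{57}{2710} + \frac{110}{14649} = - \frac{536893}{39698790}$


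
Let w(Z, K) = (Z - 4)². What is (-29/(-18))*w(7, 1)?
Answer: 29/2 ≈ 14.500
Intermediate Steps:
w(Z, K) = (-4 + Z)²
(-29/(-18))*w(7, 1) = (-29/(-18))*(-4 + 7)² = -29*(-1/18)*3² = (29/18)*9 = 29/2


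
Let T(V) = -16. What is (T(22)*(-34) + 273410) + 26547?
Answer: 300501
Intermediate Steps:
(T(22)*(-34) + 273410) + 26547 = (-16*(-34) + 273410) + 26547 = (544 + 273410) + 26547 = 273954 + 26547 = 300501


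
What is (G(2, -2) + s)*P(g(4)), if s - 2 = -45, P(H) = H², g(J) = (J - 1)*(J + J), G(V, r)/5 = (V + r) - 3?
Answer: -33408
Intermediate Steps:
G(V, r) = -15 + 5*V + 5*r (G(V, r) = 5*((V + r) - 3) = 5*(-3 + V + r) = -15 + 5*V + 5*r)
g(J) = 2*J*(-1 + J) (g(J) = (-1 + J)*(2*J) = 2*J*(-1 + J))
s = -43 (s = 2 - 45 = -43)
(G(2, -2) + s)*P(g(4)) = ((-15 + 5*2 + 5*(-2)) - 43)*(2*4*(-1 + 4))² = ((-15 + 10 - 10) - 43)*(2*4*3)² = (-15 - 43)*24² = -58*576 = -33408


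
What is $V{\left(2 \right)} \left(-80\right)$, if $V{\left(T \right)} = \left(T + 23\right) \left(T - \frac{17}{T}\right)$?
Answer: $13000$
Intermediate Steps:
$V{\left(T \right)} = \left(23 + T\right) \left(T - \frac{17}{T}\right)$
$V{\left(2 \right)} \left(-80\right) = \left(-17 + 2^{2} - \frac{391}{2} + 23 \cdot 2\right) \left(-80\right) = \left(-17 + 4 - \frac{391}{2} + 46\right) \left(-80\right) = \left(- \frac{325}{2}\right) \left(-80\right) = 13000$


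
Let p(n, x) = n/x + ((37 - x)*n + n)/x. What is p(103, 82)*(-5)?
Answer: 22145/82 ≈ 270.06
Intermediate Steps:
p(n, x) = n/x + (n + n*(37 - x))/x (p(n, x) = n/x + (n*(37 - x) + n)/x = n/x + (n + n*(37 - x))/x)
p(103, 82)*(-5) = (103*(39 - 1*82)/82)*(-5) = (103*(1/82)*(39 - 82))*(-5) = (103*(1/82)*(-43))*(-5) = -4429/82*(-5) = 22145/82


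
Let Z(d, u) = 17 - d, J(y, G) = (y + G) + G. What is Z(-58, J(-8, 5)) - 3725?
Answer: -3650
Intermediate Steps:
J(y, G) = y + 2*G (J(y, G) = (G + y) + G = y + 2*G)
Z(-58, J(-8, 5)) - 3725 = (17 - 1*(-58)) - 3725 = (17 + 58) - 3725 = 75 - 3725 = -3650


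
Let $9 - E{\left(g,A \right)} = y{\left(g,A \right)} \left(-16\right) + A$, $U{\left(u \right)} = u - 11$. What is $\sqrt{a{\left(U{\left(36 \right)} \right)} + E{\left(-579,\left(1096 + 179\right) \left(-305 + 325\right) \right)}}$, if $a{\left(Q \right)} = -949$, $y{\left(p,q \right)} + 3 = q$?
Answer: $2 \sqrt{95378} \approx 617.67$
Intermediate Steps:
$y{\left(p,q \right)} = -3 + q$
$U{\left(u \right)} = -11 + u$ ($U{\left(u \right)} = u - 11 = -11 + u$)
$E{\left(g,A \right)} = -39 + 15 A$ ($E{\left(g,A \right)} = 9 - \left(\left(-3 + A\right) \left(-16\right) + A\right) = 9 - \left(\left(48 - 16 A\right) + A\right) = 9 - \left(48 - 15 A\right) = 9 + \left(-48 + 15 A\right) = -39 + 15 A$)
$\sqrt{a{\left(U{\left(36 \right)} \right)} + E{\left(-579,\left(1096 + 179\right) \left(-305 + 325\right) \right)}} = \sqrt{-949 - \left(39 - 15 \left(1096 + 179\right) \left(-305 + 325\right)\right)} = \sqrt{-949 - \left(39 - 15 \cdot 1275 \cdot 20\right)} = \sqrt{-949 + \left(-39 + 15 \cdot 25500\right)} = \sqrt{-949 + \left(-39 + 382500\right)} = \sqrt{-949 + 382461} = \sqrt{381512} = 2 \sqrt{95378}$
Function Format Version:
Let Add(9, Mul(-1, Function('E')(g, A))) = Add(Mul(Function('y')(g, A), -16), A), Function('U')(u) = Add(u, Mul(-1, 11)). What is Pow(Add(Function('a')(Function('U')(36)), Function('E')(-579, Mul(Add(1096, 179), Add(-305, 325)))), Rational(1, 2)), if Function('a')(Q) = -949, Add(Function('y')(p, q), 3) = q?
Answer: Mul(2, Pow(95378, Rational(1, 2))) ≈ 617.67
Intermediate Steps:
Function('y')(p, q) = Add(-3, q)
Function('U')(u) = Add(-11, u) (Function('U')(u) = Add(u, -11) = Add(-11, u))
Function('E')(g, A) = Add(-39, Mul(15, A)) (Function('E')(g, A) = Add(9, Mul(-1, Add(Mul(Add(-3, A), -16), A))) = Add(9, Mul(-1, Add(Add(48, Mul(-16, A)), A))) = Add(9, Mul(-1, Add(48, Mul(-15, A)))) = Add(9, Add(-48, Mul(15, A))) = Add(-39, Mul(15, A)))
Pow(Add(Function('a')(Function('U')(36)), Function('E')(-579, Mul(Add(1096, 179), Add(-305, 325)))), Rational(1, 2)) = Pow(Add(-949, Add(-39, Mul(15, Mul(Add(1096, 179), Add(-305, 325))))), Rational(1, 2)) = Pow(Add(-949, Add(-39, Mul(15, Mul(1275, 20)))), Rational(1, 2)) = Pow(Add(-949, Add(-39, Mul(15, 25500))), Rational(1, 2)) = Pow(Add(-949, Add(-39, 382500)), Rational(1, 2)) = Pow(Add(-949, 382461), Rational(1, 2)) = Pow(381512, Rational(1, 2)) = Mul(2, Pow(95378, Rational(1, 2)))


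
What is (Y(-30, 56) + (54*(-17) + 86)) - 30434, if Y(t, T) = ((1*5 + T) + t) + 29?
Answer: -31206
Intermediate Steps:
Y(t, T) = 34 + T + t (Y(t, T) = ((5 + T) + t) + 29 = (5 + T + t) + 29 = 34 + T + t)
(Y(-30, 56) + (54*(-17) + 86)) - 30434 = ((34 + 56 - 30) + (54*(-17) + 86)) - 30434 = (60 + (-918 + 86)) - 30434 = (60 - 832) - 30434 = -772 - 30434 = -31206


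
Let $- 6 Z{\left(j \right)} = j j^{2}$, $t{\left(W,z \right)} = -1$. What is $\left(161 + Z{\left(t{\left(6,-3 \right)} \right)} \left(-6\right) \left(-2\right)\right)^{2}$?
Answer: $26569$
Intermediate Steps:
$Z{\left(j \right)} = - \frac{j^{3}}{6}$ ($Z{\left(j \right)} = - \frac{j j^{2}}{6} = - \frac{j^{3}}{6}$)
$\left(161 + Z{\left(t{\left(6,-3 \right)} \right)} \left(-6\right) \left(-2\right)\right)^{2} = \left(161 + - \frac{\left(-1\right)^{3}}{6} \left(-6\right) \left(-2\right)\right)^{2} = \left(161 + \left(- \frac{1}{6}\right) \left(-1\right) \left(-6\right) \left(-2\right)\right)^{2} = \left(161 + \frac{1}{6} \left(-6\right) \left(-2\right)\right)^{2} = \left(161 - -2\right)^{2} = \left(161 + 2\right)^{2} = 163^{2} = 26569$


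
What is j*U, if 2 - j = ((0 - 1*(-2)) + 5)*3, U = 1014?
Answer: -19266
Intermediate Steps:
j = -19 (j = 2 - ((0 - 1*(-2)) + 5)*3 = 2 - ((0 + 2) + 5)*3 = 2 - (2 + 5)*3 = 2 - 7*3 = 2 - 1*21 = 2 - 21 = -19)
j*U = -19*1014 = -19266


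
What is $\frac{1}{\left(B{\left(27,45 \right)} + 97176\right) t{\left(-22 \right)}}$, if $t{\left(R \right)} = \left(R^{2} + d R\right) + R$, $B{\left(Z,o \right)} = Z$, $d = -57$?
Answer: $\frac{1}{166800348} \approx 5.9952 \cdot 10^{-9}$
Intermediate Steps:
$t{\left(R \right)} = R^{2} - 56 R$ ($t{\left(R \right)} = \left(R^{2} - 57 R\right) + R = R^{2} - 56 R$)
$\frac{1}{\left(B{\left(27,45 \right)} + 97176\right) t{\left(-22 \right)}} = \frac{1}{\left(27 + 97176\right) \left(- 22 \left(-56 - 22\right)\right)} = \frac{1}{97203 \left(\left(-22\right) \left(-78\right)\right)} = \frac{1}{97203 \cdot 1716} = \frac{1}{97203} \cdot \frac{1}{1716} = \frac{1}{166800348}$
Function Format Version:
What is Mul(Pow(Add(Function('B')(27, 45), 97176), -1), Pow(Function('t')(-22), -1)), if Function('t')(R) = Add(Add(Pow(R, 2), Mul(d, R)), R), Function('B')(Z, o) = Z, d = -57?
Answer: Rational(1, 166800348) ≈ 5.9952e-9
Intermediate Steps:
Function('t')(R) = Add(Pow(R, 2), Mul(-56, R)) (Function('t')(R) = Add(Add(Pow(R, 2), Mul(-57, R)), R) = Add(Pow(R, 2), Mul(-56, R)))
Mul(Pow(Add(Function('B')(27, 45), 97176), -1), Pow(Function('t')(-22), -1)) = Mul(Pow(Add(27, 97176), -1), Pow(Mul(-22, Add(-56, -22)), -1)) = Mul(Pow(97203, -1), Pow(Mul(-22, -78), -1)) = Mul(Rational(1, 97203), Pow(1716, -1)) = Mul(Rational(1, 97203), Rational(1, 1716)) = Rational(1, 166800348)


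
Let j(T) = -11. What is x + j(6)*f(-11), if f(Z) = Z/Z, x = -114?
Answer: -125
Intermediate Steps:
f(Z) = 1
x + j(6)*f(-11) = -114 - 11*1 = -114 - 11 = -125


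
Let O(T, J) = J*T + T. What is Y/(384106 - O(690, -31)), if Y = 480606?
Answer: 240303/202403 ≈ 1.1873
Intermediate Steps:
O(T, J) = T + J*T
Y/(384106 - O(690, -31)) = 480606/(384106 - 690*(1 - 31)) = 480606/(384106 - 690*(-30)) = 480606/(384106 - 1*(-20700)) = 480606/(384106 + 20700) = 480606/404806 = 480606*(1/404806) = 240303/202403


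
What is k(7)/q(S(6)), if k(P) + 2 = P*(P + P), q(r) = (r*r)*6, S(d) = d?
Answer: 4/9 ≈ 0.44444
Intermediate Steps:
q(r) = 6*r² (q(r) = r²*6 = 6*r²)
k(P) = -2 + 2*P² (k(P) = -2 + P*(P + P) = -2 + P*(2*P) = -2 + 2*P²)
k(7)/q(S(6)) = (-2 + 2*7²)/((6*6²)) = (-2 + 2*49)/((6*36)) = (-2 + 98)/216 = 96*(1/216) = 4/9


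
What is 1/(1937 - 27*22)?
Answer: 1/1343 ≈ 0.00074460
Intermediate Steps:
1/(1937 - 27*22) = 1/(1937 - 594) = 1/1343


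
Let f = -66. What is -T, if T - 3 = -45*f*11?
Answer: -32673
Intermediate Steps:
T = 32673 (T = 3 - 45*(-66)*11 = 3 + 2970*11 = 3 + 32670 = 32673)
-T = -1*32673 = -32673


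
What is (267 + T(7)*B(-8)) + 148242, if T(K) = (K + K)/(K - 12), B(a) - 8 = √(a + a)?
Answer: 742433/5 - 56*I/5 ≈ 1.4849e+5 - 11.2*I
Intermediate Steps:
B(a) = 8 + √2*√a (B(a) = 8 + √(a + a) = 8 + √(2*a) = 8 + √2*√a)
T(K) = 2*K/(-12 + K) (T(K) = (2*K)/(-12 + K) = 2*K/(-12 + K))
(267 + T(7)*B(-8)) + 148242 = (267 + (2*7/(-12 + 7))*(8 + √2*√(-8))) + 148242 = (267 + (2*7/(-5))*(8 + √2*(2*I*√2))) + 148242 = (267 + (2*7*(-⅕))*(8 + 4*I)) + 148242 = (267 - 14*(8 + 4*I)/5) + 148242 = (267 + (-112/5 - 56*I/5)) + 148242 = (1223/5 - 56*I/5) + 148242 = 742433/5 - 56*I/5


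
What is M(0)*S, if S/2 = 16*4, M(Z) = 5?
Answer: 640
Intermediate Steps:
S = 128 (S = 2*(16*4) = 2*64 = 128)
M(0)*S = 5*128 = 640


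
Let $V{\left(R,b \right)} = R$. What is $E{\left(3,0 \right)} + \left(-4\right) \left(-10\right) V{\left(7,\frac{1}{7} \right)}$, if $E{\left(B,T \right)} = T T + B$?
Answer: $283$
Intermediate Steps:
$E{\left(B,T \right)} = B + T^{2}$ ($E{\left(B,T \right)} = T^{2} + B = B + T^{2}$)
$E{\left(3,0 \right)} + \left(-4\right) \left(-10\right) V{\left(7,\frac{1}{7} \right)} = \left(3 + 0^{2}\right) + \left(-4\right) \left(-10\right) 7 = \left(3 + 0\right) + 40 \cdot 7 = 3 + 280 = 283$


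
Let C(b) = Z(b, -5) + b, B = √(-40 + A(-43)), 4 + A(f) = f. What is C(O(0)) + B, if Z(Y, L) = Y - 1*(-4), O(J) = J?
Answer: 4 + I*√87 ≈ 4.0 + 9.3274*I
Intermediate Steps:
A(f) = -4 + f
Z(Y, L) = 4 + Y (Z(Y, L) = Y + 4 = 4 + Y)
B = I*√87 (B = √(-40 + (-4 - 43)) = √(-40 - 47) = √(-87) = I*√87 ≈ 9.3274*I)
C(b) = 4 + 2*b (C(b) = (4 + b) + b = 4 + 2*b)
C(O(0)) + B = (4 + 2*0) + I*√87 = (4 + 0) + I*√87 = 4 + I*√87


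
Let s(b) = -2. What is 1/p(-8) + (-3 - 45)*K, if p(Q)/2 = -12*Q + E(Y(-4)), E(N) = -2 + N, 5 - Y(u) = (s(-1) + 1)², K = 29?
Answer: -272831/196 ≈ -1392.0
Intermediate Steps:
Y(u) = 4 (Y(u) = 5 - (-2 + 1)² = 5 - 1*(-1)² = 5 - 1*1 = 5 - 1 = 4)
p(Q) = 4 - 24*Q (p(Q) = 2*(-12*Q + (-2 + 4)) = 2*(-12*Q + 2) = 2*(2 - 12*Q) = 4 - 24*Q)
1/p(-8) + (-3 - 45)*K = 1/(4 - 24*(-8)) + (-3 - 45)*29 = 1/(4 + 192) - 48*29 = 1/196 - 1392 = -272831/196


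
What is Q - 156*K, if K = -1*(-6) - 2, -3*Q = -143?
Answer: -1729/3 ≈ -576.33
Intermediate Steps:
Q = 143/3 (Q = -⅓*(-143) = 143/3 ≈ 47.667)
K = 4 (K = 6 - 2 = 4)
Q - 156*K = 143/3 - 156*4 = 143/3 - 624 = -1729/3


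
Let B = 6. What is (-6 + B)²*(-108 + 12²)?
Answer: 0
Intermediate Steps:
(-6 + B)²*(-108 + 12²) = (-6 + 6)²*(-108 + 12²) = 0²*(-108 + 144) = 0*36 = 0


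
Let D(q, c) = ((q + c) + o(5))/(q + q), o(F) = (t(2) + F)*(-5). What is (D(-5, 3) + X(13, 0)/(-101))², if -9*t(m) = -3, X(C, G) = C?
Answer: 17205904/2295225 ≈ 7.4964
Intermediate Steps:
t(m) = ⅓ (t(m) = -⅑*(-3) = ⅓)
o(F) = -5/3 - 5*F (o(F) = (⅓ + F)*(-5) = -5/3 - 5*F)
D(q, c) = (-80/3 + c + q)/(2*q) (D(q, c) = ((q + c) + (-5/3 - 5*5))/(q + q) = ((c + q) + (-5/3 - 25))/((2*q)) = ((c + q) - 80/3)*(1/(2*q)) = (-80/3 + c + q)*(1/(2*q)) = (-80/3 + c + q)/(2*q))
(D(-5, 3) + X(13, 0)/(-101))² = ((⅙)*(-80 + 3*3 + 3*(-5))/(-5) + 13/(-101))² = ((⅙)*(-⅕)*(-80 + 9 - 15) + 13*(-1/101))² = ((⅙)*(-⅕)*(-86) - 13/101)² = (43/15 - 13/101)² = (4148/1515)² = 17205904/2295225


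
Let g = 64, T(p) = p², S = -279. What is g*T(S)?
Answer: 4981824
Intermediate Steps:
g*T(S) = 64*(-279)² = 64*77841 = 4981824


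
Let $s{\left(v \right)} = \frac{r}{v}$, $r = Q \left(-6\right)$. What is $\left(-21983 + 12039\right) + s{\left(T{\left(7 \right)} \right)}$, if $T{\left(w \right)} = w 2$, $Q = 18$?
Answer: $- \frac{69662}{7} \approx -9951.7$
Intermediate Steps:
$r = -108$ ($r = 18 \left(-6\right) = -108$)
$T{\left(w \right)} = 2 w$
$s{\left(v \right)} = - \frac{108}{v}$
$\left(-21983 + 12039\right) + s{\left(T{\left(7 \right)} \right)} = \left(-21983 + 12039\right) - \frac{108}{2 \cdot 7} = -9944 - \frac{108}{14} = -9944 - \frac{54}{7} = - \frac{69662}{7}$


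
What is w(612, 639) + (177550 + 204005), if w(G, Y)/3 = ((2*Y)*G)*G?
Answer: 1436383251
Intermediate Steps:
w(G, Y) = 6*Y*G² (w(G, Y) = 3*(((2*Y)*G)*G) = 3*((2*G*Y)*G) = 3*(2*Y*G²) = 6*Y*G²)
w(612, 639) + (177550 + 204005) = 6*639*612² + (177550 + 204005) = 6*639*374544 + 381555 = 1436001696 + 381555 = 1436383251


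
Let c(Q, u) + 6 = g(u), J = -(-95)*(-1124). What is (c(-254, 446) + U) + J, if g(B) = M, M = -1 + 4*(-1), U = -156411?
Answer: -263202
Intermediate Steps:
M = -5 (M = -1 - 4 = -5)
g(B) = -5
J = -106780 (J = -95*1124 = -106780)
c(Q, u) = -11 (c(Q, u) = -6 - 5 = -11)
(c(-254, 446) + U) + J = (-11 - 156411) - 106780 = -156422 - 106780 = -263202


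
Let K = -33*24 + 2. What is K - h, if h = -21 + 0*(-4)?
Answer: -769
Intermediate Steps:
K = -790 (K = -792 + 2 = -790)
h = -21 (h = -21 + 0 = -21)
K - h = -790 - 1*(-21) = -790 + 21 = -769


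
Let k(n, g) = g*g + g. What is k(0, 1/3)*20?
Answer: 80/9 ≈ 8.8889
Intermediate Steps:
k(n, g) = g + g**2 (k(n, g) = g**2 + g = g + g**2)
k(0, 1/3)*20 = ((1 + 1/3)/3)*20 = ((1/3)*(4/3))*20 = (4/9)*20 = 80/9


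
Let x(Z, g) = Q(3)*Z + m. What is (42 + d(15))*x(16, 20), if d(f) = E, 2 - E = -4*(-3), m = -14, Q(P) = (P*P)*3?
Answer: 13376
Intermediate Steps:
Q(P) = 3*P**2 (Q(P) = P**2*3 = 3*P**2)
E = -10 (E = 2 - (-4)*(-3) = 2 - 1*12 = 2 - 12 = -10)
d(f) = -10
x(Z, g) = -14 + 27*Z (x(Z, g) = (3*3**2)*Z - 14 = (3*9)*Z - 14 = 27*Z - 14 = -14 + 27*Z)
(42 + d(15))*x(16, 20) = (42 - 10)*(-14 + 27*16) = 32*(-14 + 432) = 32*418 = 13376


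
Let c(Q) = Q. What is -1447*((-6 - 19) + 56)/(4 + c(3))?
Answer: -44857/7 ≈ -6408.1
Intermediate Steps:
-1447*((-6 - 19) + 56)/(4 + c(3)) = -1447*((-6 - 19) + 56)/(4 + 3) = -1447*(-25 + 56)/7 = -44857/7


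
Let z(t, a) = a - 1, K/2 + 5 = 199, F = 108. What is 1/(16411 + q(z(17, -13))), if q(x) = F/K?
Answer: 97/1591894 ≈ 6.0934e-5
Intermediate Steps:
K = 388 (K = -10 + 2*199 = -10 + 398 = 388)
z(t, a) = -1 + a
q(x) = 27/97 (q(x) = 108/388 = 108*(1/388) = 27/97)
1/(16411 + q(z(17, -13))) = 1/(16411 + 27/97) = 1/(1591894/97) = 97/1591894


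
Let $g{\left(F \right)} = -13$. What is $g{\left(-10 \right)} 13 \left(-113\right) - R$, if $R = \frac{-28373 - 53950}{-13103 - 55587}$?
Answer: $\frac{1311690607}{68690} \approx 19096.0$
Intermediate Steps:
$R = \frac{82323}{68690}$ ($R = - \frac{82323}{-68690} = \left(-82323\right) \left(- \frac{1}{68690}\right) = \frac{82323}{68690} \approx 1.1985$)
$g{\left(-10 \right)} 13 \left(-113\right) - R = - 13 \cdot 13 \left(-113\right) - \frac{82323}{68690} = \left(-13\right) \left(-1469\right) - \frac{82323}{68690} = 19097 - \frac{82323}{68690} = \frac{1311690607}{68690}$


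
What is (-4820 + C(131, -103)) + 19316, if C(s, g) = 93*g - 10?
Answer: 4907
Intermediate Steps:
C(s, g) = -10 + 93*g
(-4820 + C(131, -103)) + 19316 = (-4820 + (-10 + 93*(-103))) + 19316 = (-4820 + (-10 - 9579)) + 19316 = (-4820 - 9589) + 19316 = -14409 + 19316 = 4907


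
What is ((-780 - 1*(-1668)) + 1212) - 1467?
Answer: 633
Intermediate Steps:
((-780 - 1*(-1668)) + 1212) - 1467 = ((-780 + 1668) + 1212) - 1467 = (888 + 1212) - 1467 = 2100 - 1467 = 633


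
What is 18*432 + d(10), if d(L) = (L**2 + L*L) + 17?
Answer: 7993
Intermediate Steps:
d(L) = 17 + 2*L**2 (d(L) = (L**2 + L**2) + 17 = 2*L**2 + 17 = 17 + 2*L**2)
18*432 + d(10) = 18*432 + (17 + 2*10**2) = 7776 + (17 + 2*100) = 7776 + (17 + 200) = 7776 + 217 = 7993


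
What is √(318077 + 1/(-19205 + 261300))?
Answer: 2*√4660622369836755/242095 ≈ 563.98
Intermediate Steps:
√(318077 + 1/(-19205 + 261300)) = √(318077 + 1/242095) = √(77004851316/242095) = 2*√4660622369836755/242095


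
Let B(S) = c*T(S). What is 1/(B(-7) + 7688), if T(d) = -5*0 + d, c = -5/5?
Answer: 1/7695 ≈ 0.00012995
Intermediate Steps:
c = -1 (c = -5*⅕ = -1)
T(d) = d (T(d) = 0 + d = d)
B(S) = -S
1/(B(-7) + 7688) = 1/(-1*(-7) + 7688) = 1/(7 + 7688) = 1/7695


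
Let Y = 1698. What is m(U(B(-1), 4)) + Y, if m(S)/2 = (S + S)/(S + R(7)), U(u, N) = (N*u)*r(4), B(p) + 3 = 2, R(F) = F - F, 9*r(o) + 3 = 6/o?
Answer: 1702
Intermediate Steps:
r(o) = -1/3 + 2/(3*o) (r(o) = -1/3 + (6/o)/9 = -1/3 + 2/(3*o))
R(F) = 0
B(p) = -1 (B(p) = -3 + 2 = -1)
U(u, N) = -N*u/6 (U(u, N) = (N*u)*((1/3)*(2 - 1*4)/4) = (N*u)*((1/3)*(1/4)*(2 - 4)) = (N*u)*((1/3)*(1/4)*(-2)) = (N*u)*(-1/6) = -N*u/6)
m(S) = 4 (m(S) = 2*((S + S)/(S + 0)) = 2*((2*S)/S) = 2*2 = 4)
m(U(B(-1), 4)) + Y = 4 + 1698 = 1702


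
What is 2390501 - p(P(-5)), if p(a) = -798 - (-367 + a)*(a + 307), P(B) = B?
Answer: 2278955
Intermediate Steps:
p(a) = -798 - (-367 + a)*(307 + a)
2390501 - p(P(-5)) = 2390501 - (111871 - 1*(-5)² + 60*(-5)) = 2390501 - (111871 - 1*25 - 300) = 2390501 - (111871 - 25 - 300) = 2390501 - 1*111546 = 2390501 - 111546 = 2278955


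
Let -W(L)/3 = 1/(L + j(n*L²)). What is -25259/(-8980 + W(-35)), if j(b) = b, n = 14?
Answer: 144102595/51230901 ≈ 2.8128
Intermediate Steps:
W(L) = -3/(L + 14*L²)
-25259/(-8980 + W(-35)) = -25259/(-8980 - 3/(-35*(1 + 14*(-35)))) = -25259/(-8980 - 3*(-1/35)/(1 - 490)) = -25259/(-8980 - 3*(-1/35)/(-489)) = -25259/(-8980 - 3*(-1/35)*(-1/489)) = -25259/(-8980 - 1/5705) = -25259/(-51230901/5705) = -25259*(-5705/51230901) = 144102595/51230901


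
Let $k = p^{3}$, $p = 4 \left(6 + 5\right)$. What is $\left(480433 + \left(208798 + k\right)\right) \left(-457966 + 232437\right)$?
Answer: $-174653040535$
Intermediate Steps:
$p = 44$ ($p = 4 \cdot 11 = 44$)
$k = 85184$ ($k = 44^{3} = 85184$)
$\left(480433 + \left(208798 + k\right)\right) \left(-457966 + 232437\right) = \left(480433 + \left(208798 + 85184\right)\right) \left(-457966 + 232437\right) = \left(480433 + 293982\right) \left(-225529\right) = 774415 \left(-225529\right) = -174653040535$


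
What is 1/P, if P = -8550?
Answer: -1/8550 ≈ -0.00011696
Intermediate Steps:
1/P = 1/(-8550) = -1/8550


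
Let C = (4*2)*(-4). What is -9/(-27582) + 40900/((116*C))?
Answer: -47002933/4266016 ≈ -11.018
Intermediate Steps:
C = -32 (C = 8*(-4) = -32)
-9/(-27582) + 40900/((116*C)) = -9/(-27582) + 40900/((116*(-32))) = -9*(-1/27582) + 40900/(-3712) = 3/9194 + 40900*(-1/3712) = 3/9194 - 10225/928 = -47002933/4266016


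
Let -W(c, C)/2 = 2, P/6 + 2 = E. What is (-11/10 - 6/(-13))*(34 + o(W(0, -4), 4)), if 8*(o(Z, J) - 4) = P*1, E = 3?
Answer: -2573/104 ≈ -24.740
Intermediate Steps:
P = 6 (P = -12 + 6*3 = -12 + 18 = 6)
W(c, C) = -4 (W(c, C) = -2*2 = -4)
o(Z, J) = 19/4 (o(Z, J) = 4 + (6*1)/8 = 4 + (⅛)*6 = 4 + ¾ = 19/4)
(-11/10 - 6/(-13))*(34 + o(W(0, -4), 4)) = (-11/10 - 6/(-13))*(34 + 19/4) = (-11*⅒ - 6*(-1/13))*(155/4) = (-11/10 + 6/13)*(155/4) = -83/130*155/4 = -2573/104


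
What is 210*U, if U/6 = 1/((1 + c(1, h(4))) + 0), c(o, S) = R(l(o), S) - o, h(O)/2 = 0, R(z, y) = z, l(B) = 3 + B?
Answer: 315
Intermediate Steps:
h(O) = 0 (h(O) = 2*0 = 0)
c(o, S) = 3 (c(o, S) = (3 + o) - o = 3)
U = 3/2 (U = 6/((1 + 3) + 0) = 6/(4 + 0) = 6/4 = 6*(¼) = 3/2 ≈ 1.5000)
210*U = 210*(3/2) = 315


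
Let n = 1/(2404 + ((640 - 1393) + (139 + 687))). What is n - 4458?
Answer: -11042465/2477 ≈ -4458.0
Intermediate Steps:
n = 1/2477 (n = 1/(2404 + (-753 + 826)) = 1/(2404 + 73) = 1/2477 ≈ 0.00040371)
n - 4458 = 1/2477 - 4458 = -11042465/2477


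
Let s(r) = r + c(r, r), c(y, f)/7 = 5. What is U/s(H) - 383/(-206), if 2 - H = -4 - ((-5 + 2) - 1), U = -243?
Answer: -35887/7622 ≈ -4.7083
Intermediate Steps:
H = 2 (H = 2 - (-4 - ((-5 + 2) - 1)) = 2 - (-4 - (-3 - 1)) = 2 - (-4 - 1*(-4)) = 2 - (-4 + 4) = 2 - 1*0 = 2 + 0 = 2)
c(y, f) = 35 (c(y, f) = 7*5 = 35)
s(r) = 35 + r (s(r) = r + 35 = 35 + r)
U/s(H) - 383/(-206) = -243/(35 + 2) - 383/(-206) = -243/37 - 383*(-1/206) = -243*1/37 + 383/206 = -243/37 + 383/206 = -35887/7622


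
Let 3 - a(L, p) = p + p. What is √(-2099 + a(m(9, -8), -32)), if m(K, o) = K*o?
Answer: 4*I*√127 ≈ 45.078*I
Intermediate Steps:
a(L, p) = 3 - 2*p (a(L, p) = 3 - (p + p) = 3 - 2*p)
√(-2099 + a(m(9, -8), -32)) = √(-2099 + (3 - 2*(-32))) = √(-2099 + (3 + 64)) = √(-2099 + 67) = √(-2032) = 4*I*√127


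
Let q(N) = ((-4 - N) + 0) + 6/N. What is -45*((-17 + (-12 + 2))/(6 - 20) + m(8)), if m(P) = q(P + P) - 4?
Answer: 54675/56 ≈ 976.34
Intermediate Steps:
q(N) = -4 - N + 6/N (q(N) = (-4 - N) + 6/N = -4 - N + 6/N)
m(P) = -8 - 2*P + 3/P (m(P) = (-4 - (P + P) + 6/(P + P)) - 4 = (-4 - 2*P + 6/((2*P))) - 4 = (-4 - 2*P + 6*(1/(2*P))) - 4 = (-4 - 2*P + 3/P) - 4 = -8 - 2*P + 3/P)
-45*((-17 + (-12 + 2))/(6 - 20) + m(8)) = -45*((-17 + (-12 + 2))/(6 - 20) + (-8 - 2*8 + 3/8)) = -45*((-17 - 10)/(-14) + (-8 - 16 + 3*(1/8))) = -45*(-27*(-1/14) + (-8 - 16 + 3/8)) = -45*(27/14 - 189/8) = -45*(-1215/56) = 54675/56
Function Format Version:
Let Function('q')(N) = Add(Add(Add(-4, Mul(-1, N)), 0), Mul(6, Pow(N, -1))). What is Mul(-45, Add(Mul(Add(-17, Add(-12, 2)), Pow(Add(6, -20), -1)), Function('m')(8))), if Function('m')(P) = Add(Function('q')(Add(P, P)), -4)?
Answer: Rational(54675, 56) ≈ 976.34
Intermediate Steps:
Function('q')(N) = Add(-4, Mul(-1, N), Mul(6, Pow(N, -1))) (Function('q')(N) = Add(Add(-4, Mul(-1, N)), Mul(6, Pow(N, -1))) = Add(-4, Mul(-1, N), Mul(6, Pow(N, -1))))
Function('m')(P) = Add(-8, Mul(-2, P), Mul(3, Pow(P, -1))) (Function('m')(P) = Add(Add(-4, Mul(-1, Add(P, P)), Mul(6, Pow(Add(P, P), -1))), -4) = Add(Add(-4, Mul(-1, Mul(2, P)), Mul(6, Pow(Mul(2, P), -1))), -4) = Add(Add(-4, Mul(-2, P), Mul(6, Mul(Rational(1, 2), Pow(P, -1)))), -4) = Add(Add(-4, Mul(-2, P), Mul(3, Pow(P, -1))), -4) = Add(-8, Mul(-2, P), Mul(3, Pow(P, -1))))
Mul(-45, Add(Mul(Add(-17, Add(-12, 2)), Pow(Add(6, -20), -1)), Function('m')(8))) = Mul(-45, Add(Mul(Add(-17, Add(-12, 2)), Pow(Add(6, -20), -1)), Add(-8, Mul(-2, 8), Mul(3, Pow(8, -1))))) = Mul(-45, Add(Mul(Add(-17, -10), Pow(-14, -1)), Add(-8, -16, Mul(3, Rational(1, 8))))) = Mul(-45, Add(Mul(-27, Rational(-1, 14)), Add(-8, -16, Rational(3, 8)))) = Mul(-45, Add(Rational(27, 14), Rational(-189, 8))) = Mul(-45, Rational(-1215, 56)) = Rational(54675, 56)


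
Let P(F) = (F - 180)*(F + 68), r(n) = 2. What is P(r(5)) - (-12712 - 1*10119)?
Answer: 10371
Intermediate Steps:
P(F) = (-180 + F)*(68 + F)
P(r(5)) - (-12712 - 1*10119) = (-12240 + 2² - 112*2) - (-12712 - 1*10119) = (-12240 + 4 - 224) - (-12712 - 10119) = -12460 - 1*(-22831) = -12460 + 22831 = 10371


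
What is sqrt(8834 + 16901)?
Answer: sqrt(25735) ≈ 160.42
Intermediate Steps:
sqrt(8834 + 16901) = sqrt(25735)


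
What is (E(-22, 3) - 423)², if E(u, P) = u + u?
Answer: 218089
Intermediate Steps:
E(u, P) = 2*u
(E(-22, 3) - 423)² = (2*(-22) - 423)² = (-44 - 423)² = (-467)² = 218089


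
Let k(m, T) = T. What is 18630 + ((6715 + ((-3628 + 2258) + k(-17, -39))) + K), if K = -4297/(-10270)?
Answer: 245827017/10270 ≈ 23936.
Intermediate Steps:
K = 4297/10270 (K = -4297*(-1/10270) = 4297/10270 ≈ 0.41840)
18630 + ((6715 + ((-3628 + 2258) + k(-17, -39))) + K) = 18630 + ((6715 + ((-3628 + 2258) - 39)) + 4297/10270) = 18630 + ((6715 + (-1370 - 39)) + 4297/10270) = 18630 + ((6715 - 1409) + 4297/10270) = 18630 + (5306 + 4297/10270) = 18630 + 54496917/10270 = 245827017/10270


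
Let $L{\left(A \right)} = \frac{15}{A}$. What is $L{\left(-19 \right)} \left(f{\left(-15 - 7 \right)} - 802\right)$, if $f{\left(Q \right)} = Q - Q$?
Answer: $\frac{12030}{19} \approx 633.16$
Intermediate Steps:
$f{\left(Q \right)} = 0$
$L{\left(-19 \right)} \left(f{\left(-15 - 7 \right)} - 802\right) = \frac{15}{-19} \left(0 - 802\right) = 15 \left(- \frac{1}{19}\right) \left(-802\right) = \left(- \frac{15}{19}\right) \left(-802\right) = \frac{12030}{19}$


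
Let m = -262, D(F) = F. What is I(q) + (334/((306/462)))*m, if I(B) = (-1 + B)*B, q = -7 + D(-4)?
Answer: -6731384/51 ≈ -1.3199e+5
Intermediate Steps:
q = -11 (q = -7 - 4 = -11)
I(B) = B*(-1 + B)
I(q) + (334/((306/462)))*m = -11*(-1 - 11) + (334/((306/462)))*(-262) = -11*(-12) + (334/((306*(1/462))))*(-262) = 132 + (334/(51/77))*(-262) = 132 + (334*(77/51))*(-262) = 132 + (25718/51)*(-262) = 132 - 6738116/51 = -6731384/51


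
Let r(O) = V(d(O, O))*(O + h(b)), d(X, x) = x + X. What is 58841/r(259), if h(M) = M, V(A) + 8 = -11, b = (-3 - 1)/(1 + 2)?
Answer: -176523/14687 ≈ -12.019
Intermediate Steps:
d(X, x) = X + x
b = -4/3 ≈ -1.3333
V(A) = -19 (V(A) = -8 - 11 = -19)
r(O) = 76/3 - 19*O (r(O) = -19*(O - 4/3) = -19*(-4/3 + O) = 76/3 - 19*O)
58841/r(259) = 58841/(76/3 - 19*259) = 58841/(76/3 - 4921) = 58841/(-14687/3) = 58841*(-3/14687) = -176523/14687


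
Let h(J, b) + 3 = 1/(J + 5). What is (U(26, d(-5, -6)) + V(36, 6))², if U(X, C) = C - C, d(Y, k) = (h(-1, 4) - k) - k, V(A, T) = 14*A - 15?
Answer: 239121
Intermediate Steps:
h(J, b) = -3 + 1/(5 + J) (h(J, b) = -3 + 1/(J + 5) = -3 + 1/(5 + J))
V(A, T) = -15 + 14*A
d(Y, k) = -11/4 - 2*k (d(Y, k) = ((-14 - 3*(-1))/(5 - 1) - k) - k = ((-14 + 3)/4 - k) - k = ((¼)*(-11) - k) - k = (-11/4 - k) - k = -11/4 - 2*k)
U(X, C) = 0
(U(26, d(-5, -6)) + V(36, 6))² = (0 + (-15 + 14*36))² = (0 + (-15 + 504))² = (0 + 489)² = 489² = 239121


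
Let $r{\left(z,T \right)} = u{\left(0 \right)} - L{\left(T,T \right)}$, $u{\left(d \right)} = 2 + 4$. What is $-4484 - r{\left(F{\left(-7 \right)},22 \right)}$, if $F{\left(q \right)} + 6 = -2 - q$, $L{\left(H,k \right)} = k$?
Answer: $-4468$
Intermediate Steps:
$u{\left(d \right)} = 6$
$F{\left(q \right)} = -8 - q$ ($F{\left(q \right)} = -6 - \left(2 + q\right) = -8 - q$)
$r{\left(z,T \right)} = 6 - T$
$-4484 - r{\left(F{\left(-7 \right)},22 \right)} = -4484 - \left(6 - 22\right) = -4484 - -16 = -4484 + 16 = -4468$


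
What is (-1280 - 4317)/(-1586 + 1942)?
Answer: -5597/356 ≈ -15.722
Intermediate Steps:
(-1280 - 4317)/(-1586 + 1942) = -5597/356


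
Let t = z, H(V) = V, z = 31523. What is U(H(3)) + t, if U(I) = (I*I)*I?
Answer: 31550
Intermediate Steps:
t = 31523
U(I) = I**3 (U(I) = I**2*I = I**3)
U(H(3)) + t = 3**3 + 31523 = 27 + 31523 = 31550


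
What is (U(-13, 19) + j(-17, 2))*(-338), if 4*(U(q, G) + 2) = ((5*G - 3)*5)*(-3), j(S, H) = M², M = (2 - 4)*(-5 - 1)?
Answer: 68614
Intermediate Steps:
M = 12 (M = -2*(-6) = 12)
j(S, H) = 144 (j(S, H) = 12² = 144)
U(q, G) = 37/4 - 75*G/4 (U(q, G) = -2 + (((5*G - 3)*5)*(-3))/4 = -2 + (((-3 + 5*G)*5)*(-3))/4 = -2 + ((-15 + 25*G)*(-3))/4 = -2 + (45 - 75*G)/4 = -2 + (45/4 - 75*G/4) = 37/4 - 75*G/4)
(U(-13, 19) + j(-17, 2))*(-338) = ((37/4 - 75/4*19) + 144)*(-338) = ((37/4 - 1425/4) + 144)*(-338) = (-347 + 144)*(-338) = -203*(-338) = 68614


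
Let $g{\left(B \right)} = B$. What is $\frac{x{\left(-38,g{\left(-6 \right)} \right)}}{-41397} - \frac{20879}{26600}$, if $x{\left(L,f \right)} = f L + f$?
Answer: $- \frac{290077721}{367053400} \approx -0.79029$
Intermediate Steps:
$x{\left(L,f \right)} = f + L f$ ($x{\left(L,f \right)} = L f + f = f + L f$)
$\frac{x{\left(-38,g{\left(-6 \right)} \right)}}{-41397} - \frac{20879}{26600} = \frac{\left(-6\right) \left(1 - 38\right)}{-41397} - \frac{20879}{26600} = \left(-6\right) \left(-37\right) \left(- \frac{1}{41397}\right) - \frac{20879}{26600} = 222 \left(- \frac{1}{41397}\right) - \frac{20879}{26600} = - \frac{74}{13799} - \frac{20879}{26600} = - \frac{290077721}{367053400}$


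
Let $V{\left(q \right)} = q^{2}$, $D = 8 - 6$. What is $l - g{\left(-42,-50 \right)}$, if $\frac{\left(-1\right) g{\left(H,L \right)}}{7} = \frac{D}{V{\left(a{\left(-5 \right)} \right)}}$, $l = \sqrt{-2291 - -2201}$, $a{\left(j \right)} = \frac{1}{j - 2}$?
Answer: $686 + 3 i \sqrt{10} \approx 686.0 + 9.4868 i$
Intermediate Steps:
$D = 2$ ($D = 8 - 6 = 2$)
$a{\left(j \right)} = \frac{1}{-2 + j}$
$l = 3 i \sqrt{10}$ ($l = \sqrt{-2291 + 2201} = \sqrt{-90} = 3 i \sqrt{10} \approx 9.4868 i$)
$g{\left(H,L \right)} = -686$ ($g{\left(H,L \right)} = - 7 \frac{2}{\left(\frac{1}{-2 - 5}\right)^{2}} = - 7 \frac{2}{\left(\frac{1}{-7}\right)^{2}} = - 7 \frac{2}{\left(- \frac{1}{7}\right)^{2}} = - 7 \cdot 2 \frac{1}{\frac{1}{49}} = - 7 \cdot 2 \cdot 49 = \left(-7\right) 98 = -686$)
$l - g{\left(-42,-50 \right)} = 3 i \sqrt{10} - -686 = 3 i \sqrt{10} + 686 = 686 + 3 i \sqrt{10}$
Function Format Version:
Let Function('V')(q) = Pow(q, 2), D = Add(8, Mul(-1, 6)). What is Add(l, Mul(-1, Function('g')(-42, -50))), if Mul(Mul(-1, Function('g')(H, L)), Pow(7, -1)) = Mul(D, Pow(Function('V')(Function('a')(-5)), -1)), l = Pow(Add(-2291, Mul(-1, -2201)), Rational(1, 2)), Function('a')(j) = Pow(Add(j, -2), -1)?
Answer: Add(686, Mul(3, I, Pow(10, Rational(1, 2)))) ≈ Add(686.00, Mul(9.4868, I))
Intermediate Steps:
D = 2 (D = Add(8, -6) = 2)
Function('a')(j) = Pow(Add(-2, j), -1)
l = Mul(3, I, Pow(10, Rational(1, 2))) (l = Pow(Add(-2291, 2201), Rational(1, 2)) = Pow(-90, Rational(1, 2)) = Mul(3, I, Pow(10, Rational(1, 2))) ≈ Mul(9.4868, I))
Function('g')(H, L) = -686 (Function('g')(H, L) = Mul(-7, Mul(2, Pow(Pow(Pow(Add(-2, -5), -1), 2), -1))) = Mul(-7, Mul(2, Pow(Pow(Pow(-7, -1), 2), -1))) = Mul(-7, Mul(2, Pow(Pow(Rational(-1, 7), 2), -1))) = Mul(-7, Mul(2, Pow(Rational(1, 49), -1))) = Mul(-7, Mul(2, 49)) = Mul(-7, 98) = -686)
Add(l, Mul(-1, Function('g')(-42, -50))) = Add(Mul(3, I, Pow(10, Rational(1, 2))), Mul(-1, -686)) = Add(Mul(3, I, Pow(10, Rational(1, 2))), 686) = Add(686, Mul(3, I, Pow(10, Rational(1, 2))))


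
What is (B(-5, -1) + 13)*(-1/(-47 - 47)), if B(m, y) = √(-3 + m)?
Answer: 13/94 + I*√2/47 ≈ 0.1383 + 0.03009*I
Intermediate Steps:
(B(-5, -1) + 13)*(-1/(-47 - 47)) = (√(-3 - 5) + 13)*(-1/(-47 - 47)) = (√(-8) + 13)*(-1/(-94)) = (2*I*√2 + 13)*(-1*(-1/94)) = (13 + 2*I*√2)*(1/94) = 13/94 + I*√2/47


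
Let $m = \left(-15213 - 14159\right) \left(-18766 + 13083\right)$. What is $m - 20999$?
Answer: $166900077$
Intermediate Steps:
$m = 166921076$ ($m = \left(-29372\right) \left(-5683\right) = 166921076$)
$m - 20999 = 166921076 - 20999 = 166900077$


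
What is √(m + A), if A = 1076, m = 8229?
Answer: √9305 ≈ 96.462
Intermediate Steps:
√(m + A) = √(8229 + 1076) = √9305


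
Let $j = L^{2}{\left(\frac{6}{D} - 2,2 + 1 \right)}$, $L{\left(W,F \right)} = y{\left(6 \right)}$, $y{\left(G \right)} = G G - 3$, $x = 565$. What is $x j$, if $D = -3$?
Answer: $615285$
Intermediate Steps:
$y{\left(G \right)} = -3 + G^{2}$ ($y{\left(G \right)} = G^{2} - 3 = -3 + G^{2}$)
$L{\left(W,F \right)} = 33$ ($L{\left(W,F \right)} = -3 + 6^{2} = -3 + 36 = 33$)
$j = 1089$ ($j = 33^{2} = 1089$)
$x j = 565 \cdot 1089 = 615285$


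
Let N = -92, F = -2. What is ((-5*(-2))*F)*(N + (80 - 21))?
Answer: 660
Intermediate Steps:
((-5*(-2))*F)*(N + (80 - 21)) = (-5*(-2)*(-2))*(-92 + (80 - 21)) = (10*(-2))*(-92 + 59) = -20*(-33) = 660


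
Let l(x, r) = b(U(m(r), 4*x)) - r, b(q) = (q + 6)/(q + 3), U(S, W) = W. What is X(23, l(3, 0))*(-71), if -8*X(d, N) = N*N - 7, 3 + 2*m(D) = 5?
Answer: -9869/200 ≈ -49.345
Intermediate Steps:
m(D) = 1 (m(D) = -3/2 + (1/2)*5 = -3/2 + 5/2 = 1)
b(q) = (6 + q)/(3 + q)
l(x, r) = -r + (6 + 4*x)/(3 + 4*x) (l(x, r) = (6 + 4*x)/(3 + 4*x) - r = -r + (6 + 4*x)/(3 + 4*x))
X(d, N) = 7/8 - N**2/8 (X(d, N) = -(N*N - 7)/8 = -(N**2 - 7)/8 = -(-7 + N**2)/8 = 7/8 - N**2/8)
X(23, l(3, 0))*(-71) = (7/8 - (6 + 4*3 - 1*0*(3 + 4*3))**2/(3 + 4*3)**2/8)*(-71) = (7/8 - (6 + 12 - 1*0*(3 + 12))**2/(3 + 12)**2/8)*(-71) = (7/8 - (6 + 12 - 1*0*15)**2/225/8)*(-71) = (7/8 - (6 + 12 + 0)**2/225/8)*(-71) = (7/8 - ((1/15)*18)**2/8)*(-71) = (7/8 - (6/5)**2/8)*(-71) = (7/8 - 1/8*36/25)*(-71) = (7/8 - 9/50)*(-71) = (139/200)*(-71) = -9869/200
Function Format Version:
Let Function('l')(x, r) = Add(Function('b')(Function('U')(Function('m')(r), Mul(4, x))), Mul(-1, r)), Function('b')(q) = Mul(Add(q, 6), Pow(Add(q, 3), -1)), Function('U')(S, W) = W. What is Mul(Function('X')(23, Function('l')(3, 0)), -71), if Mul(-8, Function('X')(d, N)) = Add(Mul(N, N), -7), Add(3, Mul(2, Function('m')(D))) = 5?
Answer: Rational(-9869, 200) ≈ -49.345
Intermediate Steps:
Function('m')(D) = 1 (Function('m')(D) = Add(Rational(-3, 2), Mul(Rational(1, 2), 5)) = Add(Rational(-3, 2), Rational(5, 2)) = 1)
Function('b')(q) = Mul(Pow(Add(3, q), -1), Add(6, q)) (Function('b')(q) = Mul(Add(6, q), Pow(Add(3, q), -1)) = Mul(Pow(Add(3, q), -1), Add(6, q)))
Function('l')(x, r) = Add(Mul(-1, r), Mul(Pow(Add(3, Mul(4, x)), -1), Add(6, Mul(4, x)))) (Function('l')(x, r) = Add(Mul(Pow(Add(3, Mul(4, x)), -1), Add(6, Mul(4, x))), Mul(-1, r)) = Add(Mul(-1, r), Mul(Pow(Add(3, Mul(4, x)), -1), Add(6, Mul(4, x)))))
Function('X')(d, N) = Add(Rational(7, 8), Mul(Rational(-1, 8), Pow(N, 2))) (Function('X')(d, N) = Mul(Rational(-1, 8), Add(Mul(N, N), -7)) = Mul(Rational(-1, 8), Add(Pow(N, 2), -7)) = Mul(Rational(-1, 8), Add(-7, Pow(N, 2))) = Add(Rational(7, 8), Mul(Rational(-1, 8), Pow(N, 2))))
Mul(Function('X')(23, Function('l')(3, 0)), -71) = Mul(Add(Rational(7, 8), Mul(Rational(-1, 8), Pow(Mul(Pow(Add(3, Mul(4, 3)), -1), Add(6, Mul(4, 3), Mul(-1, 0, Add(3, Mul(4, 3))))), 2))), -71) = Mul(Add(Rational(7, 8), Mul(Rational(-1, 8), Pow(Mul(Pow(Add(3, 12), -1), Add(6, 12, Mul(-1, 0, Add(3, 12)))), 2))), -71) = Mul(Add(Rational(7, 8), Mul(Rational(-1, 8), Pow(Mul(Pow(15, -1), Add(6, 12, Mul(-1, 0, 15))), 2))), -71) = Mul(Add(Rational(7, 8), Mul(Rational(-1, 8), Pow(Mul(Rational(1, 15), Add(6, 12, 0)), 2))), -71) = Mul(Add(Rational(7, 8), Mul(Rational(-1, 8), Pow(Mul(Rational(1, 15), 18), 2))), -71) = Mul(Add(Rational(7, 8), Mul(Rational(-1, 8), Pow(Rational(6, 5), 2))), -71) = Mul(Add(Rational(7, 8), Mul(Rational(-1, 8), Rational(36, 25))), -71) = Mul(Add(Rational(7, 8), Rational(-9, 50)), -71) = Mul(Rational(139, 200), -71) = Rational(-9869, 200)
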